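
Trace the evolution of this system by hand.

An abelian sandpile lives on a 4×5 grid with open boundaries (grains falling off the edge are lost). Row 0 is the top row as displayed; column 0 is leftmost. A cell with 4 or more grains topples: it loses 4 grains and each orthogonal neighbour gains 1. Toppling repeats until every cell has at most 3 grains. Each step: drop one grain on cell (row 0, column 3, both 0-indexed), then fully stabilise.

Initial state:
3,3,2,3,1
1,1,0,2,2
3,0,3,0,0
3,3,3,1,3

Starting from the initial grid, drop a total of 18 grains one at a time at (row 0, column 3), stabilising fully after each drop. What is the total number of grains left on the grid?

gen 0: 3,3,2,3,1
1,1,0,2,2
3,0,3,0,0
3,3,3,1,3
gen 1: 3,3,3,0,2
1,1,0,3,2
3,0,3,0,0
3,3,3,1,3
gen 2: 3,3,3,1,2
1,1,0,3,2
3,0,3,0,0
3,3,3,1,3
gen 3: 3,3,3,2,2
1,1,0,3,2
3,0,3,0,0
3,3,3,1,3
gen 4: 3,3,3,3,2
1,1,0,3,2
3,0,3,0,0
3,3,3,1,3
gen 5: 0,1,1,2,3
2,2,2,0,3
3,0,3,1,0
3,3,3,1,3
gen 6: 0,1,1,3,3
2,2,2,0,3
3,0,3,1,0
3,3,3,1,3
gen 7: 0,1,2,1,1
2,2,2,2,0
3,0,3,1,1
3,3,3,1,3
gen 8: 0,1,2,2,1
2,2,2,2,0
3,0,3,1,1
3,3,3,1,3
gen 9: 0,1,2,3,1
2,2,2,2,0
3,0,3,1,1
3,3,3,1,3
gen 10: 0,1,3,0,2
2,2,2,3,0
3,0,3,1,1
3,3,3,1,3
gen 11: 0,1,3,1,2
2,2,2,3,0
3,0,3,1,1
3,3,3,1,3
gen 12: 0,1,3,2,2
2,2,2,3,0
3,0,3,1,1
3,3,3,1,3
gen 13: 0,1,3,3,2
2,2,2,3,0
3,0,3,1,1
3,3,3,1,3
gen 14: 0,2,1,2,3
3,3,1,1,1
0,3,1,3,1
1,1,1,2,3
gen 15: 0,2,1,3,3
3,3,1,1,1
0,3,1,3,1
1,1,1,2,3
gen 16: 0,2,2,1,0
3,3,1,2,2
0,3,1,3,1
1,1,1,2,3
gen 17: 0,2,2,2,0
3,3,1,2,2
0,3,1,3,1
1,1,1,2,3
gen 18: 0,2,2,3,0
3,3,1,2,2
0,3,1,3,1
1,1,1,2,3

34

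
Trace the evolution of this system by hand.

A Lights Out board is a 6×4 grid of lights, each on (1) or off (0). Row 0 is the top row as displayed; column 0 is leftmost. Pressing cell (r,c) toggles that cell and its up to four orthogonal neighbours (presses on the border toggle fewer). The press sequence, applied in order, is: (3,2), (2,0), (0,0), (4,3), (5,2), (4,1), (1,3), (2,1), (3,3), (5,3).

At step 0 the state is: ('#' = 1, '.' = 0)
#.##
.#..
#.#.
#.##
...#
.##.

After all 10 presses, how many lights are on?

gen 0: #.##
.#..
#.#.
#.##
...#
.##.
gen 1: #.##
.#..
#...
##..
..##
.##.
gen 2: #.##
##..
.#..
.#..
..##
.##.
gen 3: .###
.#..
.#..
.#..
..##
.##.
gen 4: .###
.#..
.#..
.#.#
....
.###
gen 5: .###
.#..
.#..
.#.#
..#.
....
gen 6: .###
.#..
.#..
...#
##..
.#..
gen 7: .##.
.###
.#.#
...#
##..
.#..
gen 8: .##.
..##
#.##
.#.#
##..
.#..
gen 9: .##.
..##
#.#.
.##.
##.#
.#..
gen 10: .##.
..##
#.#.
.##.
##..
.###

13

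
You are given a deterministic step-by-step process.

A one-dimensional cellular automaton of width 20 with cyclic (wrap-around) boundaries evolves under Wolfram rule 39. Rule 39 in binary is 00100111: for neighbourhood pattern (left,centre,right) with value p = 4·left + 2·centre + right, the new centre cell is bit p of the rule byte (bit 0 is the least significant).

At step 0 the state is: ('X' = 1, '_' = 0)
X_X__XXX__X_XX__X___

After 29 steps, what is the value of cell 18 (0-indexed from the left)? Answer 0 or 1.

t=0: X_X__XXX__X_XX__X___
t=1: XXX_X____XXX___XX_XX
t=2: ___XX_XXX____XX__X__
t=3: XXX__X____XXX___XX_X
t=4: ____XX_XXX____XX__X_
t=5: XXXX__X____XXX___XX_
t=6: _____XX_XXX____XX__X
t=7: _XXXX__X____XXX___XX
t=8: X_____XX_XXX____XX__
t=9: X_XXXX__X____XXX___X
t=10: _X_____XX_XXX____XX_
t=11: XX_XXXX__X____XXX___
t=12: __X_____XX_XXX____XX
t=13: _XX_XXXX__X____XXX__
t=14: X__X_____XX_XXX____X
t=15: __XX_XXXX__X____XXX_
t=16: XX__X_____XX_XXX____
t=17: ___XX_XXXX__X____XXX
t=18: _XX__X_____XX_XXX___
t=19: X___XX_XXXX__X____XX
t=20: __XX__X_____XX_XXX__
t=21: XX___XX_XXXX__X____X
t=22: ___XX__X_____XX_XXX_
t=23: XXX___XX_XXXX__X____
t=24: ____XX__X_____XX_XXX
t=25: _XXX___XX_XXXX__X___
t=26: X____XX__X_____XX_XX
t=27: __XXX___XX_XXXX__X__
t=28: XX____XX__X_____XX_X
t=29: ___XXX___XX_XXXX__X_

1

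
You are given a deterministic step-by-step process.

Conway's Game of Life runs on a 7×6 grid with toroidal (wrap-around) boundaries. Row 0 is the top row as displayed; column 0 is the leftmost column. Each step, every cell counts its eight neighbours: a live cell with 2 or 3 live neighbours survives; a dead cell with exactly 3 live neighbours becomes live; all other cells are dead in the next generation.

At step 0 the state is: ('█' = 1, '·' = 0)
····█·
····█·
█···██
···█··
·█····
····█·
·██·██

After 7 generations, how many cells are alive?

[0] ····█·
····█·
█···██
···█··
·█····
····█·
·██·██
[1] ····█·
···██·
···███
█···██
······
██████
····██
[2] ······
······
█·····
█··█··
··█···
████··
·██···
[3] ······
······
······
·█····
█·····
█··█··
█··█··
[4] ······
······
······
······
██····
██···█
······
[5] ······
······
······
······
·█···█
·█···█
█·····
[6] ······
······
······
······
······
·█···█
█·····
[7] ······
······
······
······
······
█·····
█·····

2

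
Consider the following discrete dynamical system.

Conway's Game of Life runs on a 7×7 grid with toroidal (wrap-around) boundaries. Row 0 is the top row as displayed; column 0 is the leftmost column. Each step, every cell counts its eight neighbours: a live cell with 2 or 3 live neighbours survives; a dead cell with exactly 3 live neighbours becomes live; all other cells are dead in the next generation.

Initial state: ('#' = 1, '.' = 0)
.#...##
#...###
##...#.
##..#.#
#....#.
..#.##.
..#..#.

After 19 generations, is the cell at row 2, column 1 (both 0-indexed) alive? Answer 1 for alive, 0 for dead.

0

k=0  .#...##
#...###
##...#.
##..#.#
#....#.
..#.##.
..#..#.
k=1  .#.....
....#..
.......
....#..
#..#...
.#.###.
.###...
k=2  .#.#...
.......
.......
.......
..##.#.
##.....
##.#...
k=3  ##.....
.......
.......
.......
.##....
#..##.#
.......
k=4  .......
.......
.......
.......
####...
####...
.#....#
k=5  .......
.......
.......
.##....
#..#...
...#..#
.#.....
k=6  .......
.......
.......
.##....
##.#...
#.#....
.......
k=7  .......
.......
.......
###....
#..#...
#.#....
.......
k=8  .......
.......
.#.....
###....
#..#..#
.#.....
.......
k=9  .......
.......
###....
..#...#
......#
#......
.......
k=10  .......
.#.....
###....
..#...#
#.....#
.......
.......
k=11  .......
###....
#.#....
..#...#
#.....#
.......
.......
k=12  .#.....
#.#....
#.##..#
......#
#.....#
.......
.......
k=13  .#.....
#.##..#
#.##..#
.#...#.
#.....#
.......
.......
k=14  ###....
...#..#
...###.
.##..#.
#.....#
.......
.......
k=15  ###....
##.#.##
...#.##
####.#.
##....#
.......
.#.....
k=16  .......
...#.#.
...#...
...#.#.
......#
.#.....
###....
k=17  .##....
....#..
..##...
....#..
.......
.##....
###....
k=18  #.##...
.#.....
...##..
...#...
.......
#.#....
#..#...
k=19  #.##...
.#..#..
..###..
...##..
.......
.#.....
#..#..#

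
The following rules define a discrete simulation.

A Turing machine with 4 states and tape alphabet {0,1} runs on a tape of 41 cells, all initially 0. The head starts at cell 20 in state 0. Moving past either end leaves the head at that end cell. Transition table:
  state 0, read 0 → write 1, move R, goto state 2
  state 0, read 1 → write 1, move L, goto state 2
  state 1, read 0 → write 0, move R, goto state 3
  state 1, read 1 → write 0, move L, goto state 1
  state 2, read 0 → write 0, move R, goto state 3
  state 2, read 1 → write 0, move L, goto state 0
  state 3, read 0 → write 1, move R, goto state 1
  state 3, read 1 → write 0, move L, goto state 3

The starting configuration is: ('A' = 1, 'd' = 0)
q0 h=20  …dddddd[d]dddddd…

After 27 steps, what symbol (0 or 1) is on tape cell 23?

0

k=0  q0 h=20  …dddddd[d]dddddd…
k=1  q2 h=21  …dddddA[d]dddddd…
k=2  q3 h=22  …ddddAd[d]dddddd…
k=3  q1 h=23  …dddAdA[d]dddddd…
k=4  q3 h=24  …ddAdAd[d]dddddd…
k=5  q1 h=25  …dAdAdA[d]dddddd…
k=6  q3 h=26  …AdAdAd[d]dddddd…
k=7  q1 h=27  …dAdAdA[d]dddddd…
k=8  q3 h=28  …AdAdAd[d]dddddd…
k=9  q1 h=29  …dAdAdA[d]dddddd…
k=10  q3 h=30  …AdAdAd[d]dddddd…
k=11  q1 h=31  …dAdAdA[d]dddddd…
k=12  q3 h=32  …AdAdAd[d]dddddd…
k=13  q1 h=33  …dAdAdA[d]dddddd…
k=14  q3 h=34  …AdAdAd[d]dddddd|
k=15  q1 h=35  …dAdAdA[d]ddddd|
k=16  q3 h=36  …AdAdAd[d]dddd|
k=17  q1 h=37  …dAdAdA[d]ddd|
k=18  q3 h=38  …AdAdAd[d]dd|
k=19  q1 h=39  …dAdAdA[d]d|
k=20  q3 h=40  …AdAdAd[d]|
k=21  q1 h=40  …AdAdAd[A]|
k=22  q1 h=39  …dAdAdA[d]d|
k=23  q3 h=40  …AdAdAd[d]|
k=24  q1 h=40  …AdAdAd[A]|
k=25  q1 h=39  …dAdAdA[d]d|
k=26  q3 h=40  …AdAdAd[d]|
k=27  q1 h=40  …AdAdAd[A]|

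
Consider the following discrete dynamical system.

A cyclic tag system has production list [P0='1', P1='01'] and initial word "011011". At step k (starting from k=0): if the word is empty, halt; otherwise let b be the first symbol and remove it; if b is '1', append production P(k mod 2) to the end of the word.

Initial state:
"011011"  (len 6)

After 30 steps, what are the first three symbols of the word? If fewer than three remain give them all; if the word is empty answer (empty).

110

t=0: "011011"  (len 6)
t=1: "11011"  (len 5)
t=2: "101101"  (len 6)
t=3: "011011"  (len 6)
t=4: "11011"  (len 5)
t=5: "10111"  (len 5)
t=6: "011101"  (len 6)
t=7: "11101"  (len 5)
t=8: "110101"  (len 6)
t=9: "101011"  (len 6)
t=10: "0101101"  (len 7)
t=11: "101101"  (len 6)
t=12: "0110101"  (len 7)
t=13: "110101"  (len 6)
t=14: "1010101"  (len 7)
t=15: "0101011"  (len 7)
t=16: "101011"  (len 6)
t=17: "010111"  (len 6)
t=18: "10111"  (len 5)
t=19: "01111"  (len 5)
t=20: "1111"  (len 4)
t=21: "1111"  (len 4)
t=22: "11101"  (len 5)
t=23: "11011"  (len 5)
t=24: "101101"  (len 6)
t=25: "011011"  (len 6)
t=26: "11011"  (len 5)
t=27: "10111"  (len 5)
t=28: "011101"  (len 6)
t=29: "11101"  (len 5)
t=30: "110101"  (len 6)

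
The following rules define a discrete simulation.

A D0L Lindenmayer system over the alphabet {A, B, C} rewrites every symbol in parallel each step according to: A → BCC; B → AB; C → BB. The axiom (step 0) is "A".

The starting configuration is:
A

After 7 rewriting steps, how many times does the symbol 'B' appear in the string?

181

gen 0: A
gen 1: BCC
gen 2: ABBBBB
gen 3: BCCABABABABAB
gen 4: ABBBBBBCCABBCCABBCCABBCCABBCCAB
gen 5: BCCABABABABABABBBBBBCCABABBBBBBCCABABBBBBBCCABABBBBBBCCABABBBBBBCCAB
gen 6: ABBBBBBCCABBCCABBCCABBCCABBCCABBCCABABABABABABBBBBBCCABBCC…BBBBBBCCABBCCABABABABABABBBBBBCCABBCCABABABABABABBBBBBCCAB  (len 151)
gen 7: BCCABABABABABABBBBBBCCABABBBBBBCCABABBBBBBCCABABBBBBBCCABA…CABABBBBBBCCABBCCABBCCABBCCABBCCABBCCABABABABABABBBBBBCCAB  (len 343)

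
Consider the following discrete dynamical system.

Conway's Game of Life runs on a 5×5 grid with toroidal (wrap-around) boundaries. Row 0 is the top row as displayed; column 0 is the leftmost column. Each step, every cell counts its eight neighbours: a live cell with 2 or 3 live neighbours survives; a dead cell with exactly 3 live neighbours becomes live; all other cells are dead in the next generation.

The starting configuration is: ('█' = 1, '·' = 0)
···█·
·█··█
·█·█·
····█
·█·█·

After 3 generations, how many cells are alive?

step 0: ···█·
·█··█
·█·█·
····█
·█·█·
step 1: █··██
█··██
··███
█··██
··███
step 2: ·█···
·█···
·██··
██···
·██··
step 3: ██···
██···
··█··
█····
··█··

7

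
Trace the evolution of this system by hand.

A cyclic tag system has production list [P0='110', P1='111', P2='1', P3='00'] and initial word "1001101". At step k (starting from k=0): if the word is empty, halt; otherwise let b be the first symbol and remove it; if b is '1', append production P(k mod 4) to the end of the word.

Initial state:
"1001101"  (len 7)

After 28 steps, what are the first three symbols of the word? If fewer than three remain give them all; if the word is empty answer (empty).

010

0) "1001101"  (len 7)
1) "001101110"  (len 9)
2) "01101110"  (len 8)
3) "1101110"  (len 7)
4) "10111000"  (len 8)
5) "0111000110"  (len 10)
6) "111000110"  (len 9)
7) "110001101"  (len 9)
8) "1000110100"  (len 10)
9) "000110100110"  (len 12)
10) "00110100110"  (len 11)
11) "0110100110"  (len 10)
12) "110100110"  (len 9)
13) "10100110110"  (len 11)
14) "0100110110111"  (len 13)
15) "100110110111"  (len 12)
16) "0011011011100"  (len 13)
17) "011011011100"  (len 12)
18) "11011011100"  (len 11)
19) "10110111001"  (len 11)
20) "011011100100"  (len 12)
21) "11011100100"  (len 11)
22) "1011100100111"  (len 13)
23) "0111001001111"  (len 13)
24) "111001001111"  (len 12)
25) "11001001111110"  (len 14)
26) "1001001111110111"  (len 16)
27) "0010011111101111"  (len 16)
28) "010011111101111"  (len 15)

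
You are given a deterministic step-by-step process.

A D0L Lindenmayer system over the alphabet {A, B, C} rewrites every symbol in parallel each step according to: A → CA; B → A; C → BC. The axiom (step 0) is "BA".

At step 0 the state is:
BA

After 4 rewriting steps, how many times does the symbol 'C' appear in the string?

t=0: BA
t=1: ACA
t=2: CABCCA
t=3: BCCAABCBCCA
t=4: ABCBCCACAABCABCBCCA

8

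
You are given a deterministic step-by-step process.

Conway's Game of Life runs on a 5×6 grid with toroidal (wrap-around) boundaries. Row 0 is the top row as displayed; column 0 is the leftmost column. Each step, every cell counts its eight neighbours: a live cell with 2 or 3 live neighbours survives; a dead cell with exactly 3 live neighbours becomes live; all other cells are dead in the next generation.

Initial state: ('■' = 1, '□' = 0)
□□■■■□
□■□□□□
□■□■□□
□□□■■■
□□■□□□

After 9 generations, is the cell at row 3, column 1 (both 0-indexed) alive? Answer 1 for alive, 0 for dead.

1

k=0  □□■■■□
□■□□□□
□■□■□□
□□□■■■
□□■□□□
k=1  □■■■□□
□■□□■□
■□□■□□
□□□■■□
□□■□□■
k=2  ■■□■■□
■■□□■□
□□■■□■
□□■■■■
□■□□□□
k=3  □□□■■□
□□□□□□
□□□□□□
■■□□□■
□■□□□□
k=4  □□□□□□
□□□□□□
■□□□□□
■■□□□□
□■■□■■
k=5  □□□□□□
□□□□□□
■■□□□□
□□■□□□
□■■□□■
k=6  □□□□□□
□□□□□□
□■□□□□
□□■□□□
□■■□□□
k=7  □□□□□□
□□□□□□
□□□□□□
□□■□□□
□■■□□□
k=8  □□□□□□
□□□□□□
□□□□□□
□■■□□□
□■■□□□
k=9  □□□□□□
□□□□□□
□□□□□□
□■■□□□
□■■□□□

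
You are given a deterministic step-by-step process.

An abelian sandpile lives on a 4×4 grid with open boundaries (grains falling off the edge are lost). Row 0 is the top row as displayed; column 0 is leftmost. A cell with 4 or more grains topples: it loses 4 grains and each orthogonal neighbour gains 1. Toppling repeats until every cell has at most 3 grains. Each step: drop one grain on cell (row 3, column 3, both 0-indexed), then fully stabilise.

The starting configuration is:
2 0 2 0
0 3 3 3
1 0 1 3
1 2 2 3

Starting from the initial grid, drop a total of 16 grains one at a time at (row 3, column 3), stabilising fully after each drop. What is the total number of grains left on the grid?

26

t=0: 2 0 2 0
0 3 3 3
1 0 1 3
1 2 2 3
t=1: 2 1 3 1
1 0 1 1
1 1 3 1
1 2 3 1
t=2: 2 1 3 1
1 0 1 1
1 1 3 1
1 2 3 2
t=3: 2 1 3 1
1 0 1 1
1 1 3 1
1 2 3 3
t=4: 2 1 3 1
1 0 2 1
1 2 0 3
1 3 1 1
t=5: 2 1 3 1
1 0 2 1
1 2 0 3
1 3 1 2
t=6: 2 1 3 1
1 0 2 1
1 2 0 3
1 3 1 3
t=7: 2 1 3 1
1 0 2 2
1 2 1 0
1 3 2 1
t=8: 2 1 3 1
1 0 2 2
1 2 1 0
1 3 2 2
t=9: 2 1 3 1
1 0 2 2
1 2 1 0
1 3 2 3
t=10: 2 1 3 1
1 0 2 2
1 2 1 1
1 3 3 0
t=11: 2 1 3 1
1 0 2 2
1 2 1 1
1 3 3 1
t=12: 2 1 3 1
1 0 2 2
1 2 1 1
1 3 3 2
t=13: 2 1 3 1
1 0 2 2
1 2 1 1
1 3 3 3
t=14: 2 1 3 1
1 0 2 2
1 3 2 2
2 0 1 1
t=15: 2 1 3 1
1 0 2 2
1 3 2 2
2 0 1 2
t=16: 2 1 3 1
1 0 2 2
1 3 2 2
2 0 1 3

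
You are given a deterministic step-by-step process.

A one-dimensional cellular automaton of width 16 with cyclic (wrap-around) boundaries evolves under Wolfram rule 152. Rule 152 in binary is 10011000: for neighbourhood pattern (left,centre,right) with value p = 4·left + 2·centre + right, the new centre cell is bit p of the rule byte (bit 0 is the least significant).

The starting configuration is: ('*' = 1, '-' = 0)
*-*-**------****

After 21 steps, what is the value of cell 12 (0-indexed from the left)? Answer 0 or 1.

[0] *-*-**------****
[1] ----*-*-----****
[2] *------*----***-
[3] -*------*---**--
[4] --*------*--*-*-
[5] ---*------*----*
[6] *---*------*----
[7] -*---*------*---
[8] --*---*------*--
[9] ---*---*------*-
[10] ----*---*------*
[11] *----*---*------
[12] -*----*---*-----
[13] --*----*---*----
[14] ---*----*---*---
[15] ----*----*---*--
[16] -----*----*---*-
[17] ------*----*---*
[18] *------*----*---
[19] -*------*----*--
[20] --*------*----*-
[21] ---*------*----*

0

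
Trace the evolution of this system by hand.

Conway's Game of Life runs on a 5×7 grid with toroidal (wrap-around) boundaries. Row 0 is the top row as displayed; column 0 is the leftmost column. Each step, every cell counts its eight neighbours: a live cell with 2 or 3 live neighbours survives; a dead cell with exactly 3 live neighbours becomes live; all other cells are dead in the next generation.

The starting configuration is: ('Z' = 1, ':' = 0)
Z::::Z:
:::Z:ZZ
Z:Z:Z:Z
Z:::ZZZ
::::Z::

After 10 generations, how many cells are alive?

0) Z::::Z:
:::Z:ZZ
Z:Z:Z:Z
Z:::ZZZ
::::Z::
1) :::::Z:
:Z:Z:::
:Z:::::
ZZ::Z::
Z:::Z::
2) ::::Z::
::Z::::
:Z:::::
ZZ:::::
ZZ::ZZZ
3) ZZ:ZZ:Z
:::::::
ZZZ::::
::Z::Z:
:Z::ZZZ
4) :ZZZZ:Z
:::Z::Z
:ZZ::::
::ZZZZ:
:Z:::::
5) :Z:ZZZ:
::::ZZ:
:Z:::Z:
:::ZZ::
ZZ:::::
6) ZZZZ:ZZ
::ZZ::Z
:::Z:Z:
ZZZ:Z::
ZZ:::Z:
7) :::Z:Z:
:::::::
Z::::ZZ
Z:ZZZZ:
:::::Z:
8) ::::Z::
::::ZZ:
ZZ:Z:Z:
ZZ:Z:::
::Z::Z:
9) :::ZZ::
:::Z:ZZ
ZZ:Z:Z:
Z::Z:::
:ZZZZ::
10) :::::::
Z::Z:ZZ
ZZ:Z:Z:
Z:::::Z
:Z:::::

11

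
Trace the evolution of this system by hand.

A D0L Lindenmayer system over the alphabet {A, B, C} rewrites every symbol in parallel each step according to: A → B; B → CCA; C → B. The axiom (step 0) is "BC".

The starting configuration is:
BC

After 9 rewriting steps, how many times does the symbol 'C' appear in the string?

gen 0: BC
gen 1: CCAB
gen 2: BBBCCA
gen 3: CCACCACCABBB
gen 4: BBBBBBBBBCCACCACCA
gen 5: CCACCACCACCACCACCACCACCACCABBBBBBBBB
gen 6: BBBBBBBBBBBBBBBBBBBBBBBBBBBCCACCACCACCACCACCACCACCACCA
gen 7: CCACCACCACCACCACCACCACCACCACCACCACCACCACCACCACCACCACCACCACCACCACCACCACCACCACCACCABBBBBBBBBBBBBBBBBBBBBBBBBBB
gen 8: BBBBBBBBBBBBBBBBBBBBBBBBBBBBBBBBBBBBBBBBBBBBBBBBBBBBBBBBBB…ACCACCACCACCACCACCACCACCACCACCACCACCACCACCACCACCACCACCACCA  (len 162)
gen 9: CCACCACCACCACCACCACCACCACCACCACCACCACCACCACCACCACCACCACCAC…BBBBBBBBBBBBBBBBBBBBBBBBBBBBBBBBBBBBBBBBBBBBBBBBBBBBBBBBBB  (len 324)

162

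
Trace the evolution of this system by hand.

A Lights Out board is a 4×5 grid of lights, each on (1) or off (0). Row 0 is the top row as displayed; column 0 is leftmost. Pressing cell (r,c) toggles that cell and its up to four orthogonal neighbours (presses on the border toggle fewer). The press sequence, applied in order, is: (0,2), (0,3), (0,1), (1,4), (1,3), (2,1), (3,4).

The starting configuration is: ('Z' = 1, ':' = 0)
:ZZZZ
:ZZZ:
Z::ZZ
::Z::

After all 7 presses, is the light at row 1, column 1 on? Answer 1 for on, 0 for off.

gen 0: :ZZZZ
:ZZZ:
Z::ZZ
::Z::
gen 1: ::::Z
:Z:Z:
Z::ZZ
::Z::
gen 2: ::ZZ:
:Z:::
Z::ZZ
::Z::
gen 3: ZZ:Z:
:::::
Z::ZZ
::Z::
gen 4: ZZ:ZZ
:::ZZ
Z::Z:
::Z::
gen 5: ZZ::Z
::Z::
Z::::
::Z::
gen 6: ZZ::Z
:ZZ::
:ZZ::
:ZZ::
gen 7: ZZ::Z
:ZZ::
:ZZ:Z
:ZZZZ

1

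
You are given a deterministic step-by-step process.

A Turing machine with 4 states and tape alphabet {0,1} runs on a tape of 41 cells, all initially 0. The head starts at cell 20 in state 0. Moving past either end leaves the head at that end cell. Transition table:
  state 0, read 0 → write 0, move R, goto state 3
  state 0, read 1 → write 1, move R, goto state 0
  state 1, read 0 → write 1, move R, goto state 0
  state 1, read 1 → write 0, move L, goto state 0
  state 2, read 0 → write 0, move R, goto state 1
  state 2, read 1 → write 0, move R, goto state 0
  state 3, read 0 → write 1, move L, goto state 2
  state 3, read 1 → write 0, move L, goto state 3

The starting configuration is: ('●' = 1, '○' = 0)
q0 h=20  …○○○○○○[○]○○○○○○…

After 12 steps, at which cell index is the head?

[0] q0 h=20  …○○○○○○[○]○○○○○○…
[1] q3 h=21  …○○○○○○[○]○○○○○○…
[2] q2 h=20  …○○○○○○[○]●○○○○○…
[3] q1 h=21  …○○○○○○[●]○○○○○○…
[4] q0 h=20  …○○○○○○[○]○○○○○○…
[5] q3 h=21  …○○○○○○[○]○○○○○○…
[6] q2 h=20  …○○○○○○[○]●○○○○○…
[7] q1 h=21  …○○○○○○[●]○○○○○○…
[8] q0 h=20  …○○○○○○[○]○○○○○○…
[9] q3 h=21  …○○○○○○[○]○○○○○○…
[10] q2 h=20  …○○○○○○[○]●○○○○○…
[11] q1 h=21  …○○○○○○[●]○○○○○○…
[12] q0 h=20  …○○○○○○[○]○○○○○○…

20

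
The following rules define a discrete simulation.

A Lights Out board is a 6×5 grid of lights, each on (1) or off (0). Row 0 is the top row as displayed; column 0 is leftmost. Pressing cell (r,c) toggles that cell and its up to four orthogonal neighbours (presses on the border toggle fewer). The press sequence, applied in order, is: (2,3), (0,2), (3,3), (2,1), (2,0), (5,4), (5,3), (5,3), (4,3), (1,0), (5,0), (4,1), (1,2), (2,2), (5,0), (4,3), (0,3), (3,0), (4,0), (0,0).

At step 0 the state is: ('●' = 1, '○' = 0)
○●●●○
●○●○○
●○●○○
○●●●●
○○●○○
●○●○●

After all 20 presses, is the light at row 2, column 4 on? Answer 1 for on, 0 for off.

[0] ○●●●○
●○●○○
●○●○○
○●●●●
○○●○○
●○●○●
[1] ○●●●○
●○●●○
●○○●●
○●●○●
○○●○○
●○●○●
[2] ○○○○○
●○○●○
●○○●●
○●●○●
○○●○○
●○●○●
[3] ○○○○○
●○○●○
●○○○●
○●○●○
○○●●○
●○●○●
[4] ○○○○○
●●○●○
○●●○●
○○○●○
○○●●○
●○●○●
[5] ○○○○○
○●○●○
●○●○●
●○○●○
○○●●○
●○●○●
[6] ○○○○○
○●○●○
●○●○●
●○○●○
○○●●●
●○●●○
[7] ○○○○○
○●○●○
●○●○●
●○○●○
○○●○●
●○○○●
[8] ○○○○○
○●○●○
●○●○●
●○○●○
○○●●●
●○●●○
[9] ○○○○○
○●○●○
●○●○●
●○○○○
○○○○○
●○●○○
[10] ●○○○○
●○○●○
○○●○●
●○○○○
○○○○○
●○●○○
[11] ●○○○○
●○○●○
○○●○●
●○○○○
●○○○○
○●●○○
[12] ●○○○○
●○○●○
○○●○●
●●○○○
○●●○○
○○●○○
[13] ●○●○○
●●●○○
○○○○●
●●○○○
○●●○○
○○●○○
[14] ●○●○○
●●○○○
○●●●●
●●●○○
○●●○○
○○●○○
[15] ●○●○○
●●○○○
○●●●●
●●●○○
●●●○○
●●●○○
[16] ●○●○○
●●○○○
○●●●●
●●●●○
●●○●●
●●●●○
[17] ●○○●●
●●○●○
○●●●●
●●●●○
●●○●●
●●●●○
[18] ●○○●●
●●○●○
●●●●●
○○●●○
○●○●●
●●●●○
[19] ●○○●●
●●○●○
●●●●●
●○●●○
●○○●●
○●●●○
[20] ○●○●●
○●○●○
●●●●●
●○●●○
●○○●●
○●●●○

1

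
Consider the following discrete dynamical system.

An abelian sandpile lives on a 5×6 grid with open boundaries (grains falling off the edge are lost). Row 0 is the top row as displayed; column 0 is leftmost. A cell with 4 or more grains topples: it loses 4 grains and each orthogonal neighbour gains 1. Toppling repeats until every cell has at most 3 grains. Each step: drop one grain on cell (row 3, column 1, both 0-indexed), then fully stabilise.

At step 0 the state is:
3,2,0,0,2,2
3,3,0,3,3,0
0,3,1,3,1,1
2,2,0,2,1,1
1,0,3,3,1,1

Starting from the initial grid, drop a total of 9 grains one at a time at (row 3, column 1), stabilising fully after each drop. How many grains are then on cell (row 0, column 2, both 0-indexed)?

1

[0] 3,2,0,0,2,2
3,3,0,3,3,0
0,3,1,3,1,1
2,2,0,2,1,1
1,0,3,3,1,1
[1] 3,2,0,0,2,2
3,3,0,3,3,0
0,3,1,3,1,1
2,3,0,2,1,1
1,0,3,3,1,1
[2] 1,0,1,0,2,2
1,2,1,3,3,0
2,1,2,3,1,1
3,1,1,2,1,1
1,1,3,3,1,1
[3] 1,0,1,0,2,2
1,2,1,3,3,0
2,1,2,3,1,1
3,2,1,2,1,1
1,1,3,3,1,1
[4] 1,0,1,0,2,2
1,2,1,3,3,0
2,1,2,3,1,1
3,3,1,2,1,1
1,1,3,3,1,1
[5] 1,0,1,0,2,2
1,2,1,3,3,0
3,2,2,3,1,1
0,1,2,2,1,1
2,2,3,3,1,1
[6] 1,0,1,0,2,2
1,2,1,3,3,0
3,2,2,3,1,1
0,2,2,2,1,1
2,2,3,3,1,1
[7] 1,0,1,0,2,2
1,2,1,3,3,0
3,2,2,3,1,1
0,3,2,2,1,1
2,2,3,3,1,1
[8] 1,0,1,0,2,2
1,2,1,3,3,0
3,3,2,3,1,1
1,0,3,2,1,1
2,3,3,3,1,1
[9] 1,0,1,0,2,2
1,2,1,3,3,0
3,3,2,3,1,1
1,1,3,2,1,1
2,3,3,3,1,1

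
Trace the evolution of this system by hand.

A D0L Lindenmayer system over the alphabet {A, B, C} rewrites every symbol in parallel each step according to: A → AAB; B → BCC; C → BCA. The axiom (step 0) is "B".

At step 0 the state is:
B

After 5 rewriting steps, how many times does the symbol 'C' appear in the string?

step 0: B
step 1: BCC
step 2: BCCBCABCA
step 3: BCCBCABCABCCBCAAABBCCBCAAAB
step 4: BCCBCABCABCCBCAAABBCCBCAAABBCCBCABCABCCBCAAABAABAABBCCBCCBCABCABCCBCAAABAABAABBCC
step 5: BCCBCABCABCCBCAAABBCCBCAAABBCCBCABCABCCBCAAABAABAABBCCBCCB…AAABBCCBCABCABCCBCAAABAABAABBCCAABAABBCCAABAABBCCBCCBCABCA  (len 243)

82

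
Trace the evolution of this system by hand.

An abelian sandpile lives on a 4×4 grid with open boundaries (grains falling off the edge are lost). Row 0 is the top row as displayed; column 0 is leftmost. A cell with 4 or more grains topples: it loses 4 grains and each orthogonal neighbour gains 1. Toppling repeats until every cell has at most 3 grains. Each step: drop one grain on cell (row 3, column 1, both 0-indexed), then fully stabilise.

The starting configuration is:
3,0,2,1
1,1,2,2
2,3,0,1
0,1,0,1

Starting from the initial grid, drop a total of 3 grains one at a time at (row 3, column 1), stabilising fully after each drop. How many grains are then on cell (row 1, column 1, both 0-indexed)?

2

0) 3,0,2,1
1,1,2,2
2,3,0,1
0,1,0,1
1) 3,0,2,1
1,1,2,2
2,3,0,1
0,2,0,1
2) 3,0,2,1
1,1,2,2
2,3,0,1
0,3,0,1
3) 3,0,2,1
1,2,2,2
3,0,1,1
1,1,1,1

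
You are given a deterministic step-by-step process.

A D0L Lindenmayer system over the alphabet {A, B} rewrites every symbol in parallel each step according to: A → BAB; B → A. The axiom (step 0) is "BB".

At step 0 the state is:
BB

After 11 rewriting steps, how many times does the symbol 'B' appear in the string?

0) BB
1) AA
2) BABBAB
3) ABABAABABA
4) BABABABABABBABABABABAB
5) ABABABABABABABABABABAABABABABABABABABABABA
6) BABABABABABABABABABABABABABABABABABABABABABBABABABABABABABABABABABABABABABABABABABABAB
7) ABABABABABABABABABABABABABABABABABABABABABABABABABABABABAB…BABABABABABABABABABABABABABABABABABABABABABABABABABABABABA  (len 170)
8) BABABABABABABABABABABABABABABABABABABABABABABABABABABABABA…ABABABABABABABABABABABABABABABABABABABABABABABABABABABABAB  (len 342)
9) ABABABABABABABABABABABABABABABABABABABABABABABABABABABABAB…BABABABABABABABABABABABABABABABABABABABABABABABABABABABABA  (len 682)
10) BABABABABABABABABABABABABABABABABABABABABABABABABABABABABA…ABABABABABABABABABABABABABABABABABABABABABABABABABABABABAB  (len 1366)
11) ABABABABABABABABABABABABABABABABABABABABABABABABABABABABAB…BABABABABABABABABABABABABABABABABABABABABABABABABABABABABA  (len 2730)

1364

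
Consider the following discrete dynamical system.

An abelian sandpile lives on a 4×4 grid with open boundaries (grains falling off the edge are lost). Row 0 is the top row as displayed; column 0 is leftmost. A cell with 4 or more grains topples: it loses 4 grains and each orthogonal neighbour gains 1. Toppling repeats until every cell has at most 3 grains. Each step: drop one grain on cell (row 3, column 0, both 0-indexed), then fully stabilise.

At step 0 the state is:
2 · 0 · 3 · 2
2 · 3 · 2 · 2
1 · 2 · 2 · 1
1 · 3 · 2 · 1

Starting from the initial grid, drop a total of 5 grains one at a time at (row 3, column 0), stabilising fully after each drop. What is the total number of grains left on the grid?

gen 0: 2 · 0 · 3 · 2
2 · 3 · 2 · 2
1 · 2 · 2 · 1
1 · 3 · 2 · 1
gen 1: 2 · 0 · 3 · 2
2 · 3 · 2 · 2
1 · 2 · 2 · 1
2 · 3 · 2 · 1
gen 2: 2 · 0 · 3 · 2
2 · 3 · 2 · 2
1 · 2 · 2 · 1
3 · 3 · 2 · 1
gen 3: 2 · 0 · 3 · 2
2 · 3 · 2 · 2
2 · 3 · 2 · 1
1 · 0 · 3 · 1
gen 4: 2 · 0 · 3 · 2
2 · 3 · 2 · 2
2 · 3 · 2 · 1
2 · 0 · 3 · 1
gen 5: 2 · 0 · 3 · 2
2 · 3 · 2 · 2
2 · 3 · 2 · 1
3 · 0 · 3 · 1

31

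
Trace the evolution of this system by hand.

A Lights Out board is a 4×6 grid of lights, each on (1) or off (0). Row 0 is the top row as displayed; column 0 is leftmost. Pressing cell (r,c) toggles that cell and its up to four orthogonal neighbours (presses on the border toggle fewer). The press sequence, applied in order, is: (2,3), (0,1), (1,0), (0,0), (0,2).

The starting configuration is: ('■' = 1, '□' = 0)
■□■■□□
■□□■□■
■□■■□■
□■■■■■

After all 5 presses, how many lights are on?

k=0  ■□■■□□
■□□■□■
■□■■□■
□■■■■■
k=1  ■□■■□□
■□□□□■
■□□□■■
□■■□■■
k=2  □■□■□□
■■□□□■
■□□□■■
□■■□■■
k=3  ■■□■□□
□□□□□■
□□□□■■
□■■□■■
k=4  □□□■□□
■□□□□■
□□□□■■
□■■□■■
k=5  □■■□□□
■□■□□■
□□□□■■
□■■□■■

11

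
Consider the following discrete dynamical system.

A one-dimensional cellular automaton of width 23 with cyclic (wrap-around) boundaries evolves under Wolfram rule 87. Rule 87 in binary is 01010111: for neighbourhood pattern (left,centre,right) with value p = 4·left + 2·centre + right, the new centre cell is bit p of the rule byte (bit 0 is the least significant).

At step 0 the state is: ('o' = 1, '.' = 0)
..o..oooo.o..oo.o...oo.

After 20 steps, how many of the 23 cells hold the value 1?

t=0: ..o..oooo.o..oo.o...oo.
t=1: ooooo...o.ooo.o.oooo.oo
t=2: ....ooooo...o.o....o...
t=3: oooo....ooooo.ooooooooo
t=4: ...ooooo....o..........
t=5: ooo....oooooooooooooooo
t=6: ..ooooo................
t=7: oo....ooooooooooooooooo
t=8: .ooooo.................
t=9: o....oooooooooooooooooo
t=10: ooooo..................
t=11: ....ooooooooooooooooooo
t=12: oooo..................o
t=13: ...ooooooooooooooooooo.
t=14: ooo..................oo
t=15: ..ooooooooooooooooooo..
t=16: oo..................ooo
t=17: .ooooooooooooooooooo...
t=18: o..................oooo
t=19: ooooooooooooooooooo....
t=20: ..................ooooo

5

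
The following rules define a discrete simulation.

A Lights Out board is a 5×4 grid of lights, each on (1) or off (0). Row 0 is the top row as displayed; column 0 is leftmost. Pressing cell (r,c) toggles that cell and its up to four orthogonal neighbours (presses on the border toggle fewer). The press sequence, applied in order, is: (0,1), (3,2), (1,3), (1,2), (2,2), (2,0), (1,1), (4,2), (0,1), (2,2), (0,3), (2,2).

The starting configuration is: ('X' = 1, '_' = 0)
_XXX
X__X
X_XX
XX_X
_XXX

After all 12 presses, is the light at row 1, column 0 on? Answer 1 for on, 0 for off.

t=0: _XXX
X__X
X_XX
XX_X
_XXX
t=1: X__X
XX_X
X_XX
XX_X
_XXX
t=2: X__X
XX_X
X__X
X_X_
_X_X
t=3: X___
XXX_
X___
X_X_
_X_X
t=4: X_X_
X__X
X_X_
X_X_
_X_X
t=5: X_X_
X_XX
XX_X
X___
_X_X
t=6: X_X_
__XX
___X
____
_X_X
t=7: XXX_
XX_X
_X_X
____
_X_X
t=8: XXX_
XX_X
_X_X
__X_
__X_
t=9: ____
X__X
_X_X
__X_
__X_
t=10: ____
X_XX
__X_
____
__X_
t=11: __XX
X_X_
__X_
____
__X_
t=12: __XX
X___
_X_X
__X_
__X_

1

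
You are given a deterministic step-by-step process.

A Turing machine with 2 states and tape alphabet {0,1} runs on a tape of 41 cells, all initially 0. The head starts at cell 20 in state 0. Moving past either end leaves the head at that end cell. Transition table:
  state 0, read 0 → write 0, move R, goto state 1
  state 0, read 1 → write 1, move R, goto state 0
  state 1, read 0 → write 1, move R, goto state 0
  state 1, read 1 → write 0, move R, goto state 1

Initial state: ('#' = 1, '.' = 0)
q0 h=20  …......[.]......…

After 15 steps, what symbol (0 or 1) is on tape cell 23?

0) q0 h=20  …......[.]......…
1) q1 h=21  …......[.]......…
2) q0 h=22  ….....#[.]......…
3) q1 h=23  …....#.[.]......…
4) q0 h=24  …...#.#[.]......…
5) q1 h=25  …..#.#.[.]......…
6) q0 h=26  ….#.#.#[.]......…
7) q1 h=27  …#.#.#.[.]......…
8) q0 h=28  ….#.#.#[.]......…
9) q1 h=29  …#.#.#.[.]......…
10) q0 h=30  ….#.#.#[.]......…
11) q1 h=31  …#.#.#.[.]......…
12) q0 h=32  ….#.#.#[.]......…
13) q1 h=33  …#.#.#.[.]......…
14) q0 h=34  ….#.#.#[.]......|
15) q1 h=35  …#.#.#.[.].....|

1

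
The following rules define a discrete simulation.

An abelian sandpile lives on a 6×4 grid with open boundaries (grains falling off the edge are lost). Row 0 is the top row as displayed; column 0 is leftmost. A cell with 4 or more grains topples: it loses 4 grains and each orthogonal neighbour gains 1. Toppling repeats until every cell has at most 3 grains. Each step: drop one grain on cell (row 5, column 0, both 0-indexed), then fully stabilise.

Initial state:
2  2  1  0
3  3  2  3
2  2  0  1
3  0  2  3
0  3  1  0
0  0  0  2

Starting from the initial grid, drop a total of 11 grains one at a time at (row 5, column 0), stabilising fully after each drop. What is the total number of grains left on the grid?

[0] 2  2  1  0
3  3  2  3
2  2  0  1
3  0  2  3
0  3  1  0
0  0  0  2
[1] 2  2  1  0
3  3  2  3
2  2  0  1
3  0  2  3
0  3  1  0
1  0  0  2
[2] 2  2  1  0
3  3  2  3
2  2  0  1
3  0  2  3
0  3  1  0
2  0  0  2
[3] 2  2  1  0
3  3  2  3
2  2  0  1
3  0  2  3
0  3  1  0
3  0  0  2
[4] 2  2  1  0
3  3  2  3
2  2  0  1
3  0  2  3
1  3  1  0
0  1  0  2
[5] 2  2  1  0
3  3  2  3
2  2  0  1
3  0  2  3
1  3  1  0
1  1  0  2
[6] 2  2  1  0
3  3  2  3
2  2  0  1
3  0  2  3
1  3  1  0
2  1  0  2
[7] 2  2  1  0
3  3  2  3
2  2  0  1
3  0  2  3
1  3  1  0
3  1  0  2
[8] 2  2  1  0
3  3  2  3
2  2  0  1
3  0  2  3
2  3  1  0
0  2  0  2
[9] 2  2  1  0
3  3  2  3
2  2  0  1
3  0  2  3
2  3  1  0
1  2  0  2
[10] 2  2  1  0
3  3  2  3
2  2  0  1
3  0  2  3
2  3  1  0
2  2  0  2
[11] 2  2  1  0
3  3  2  3
2  2  0  1
3  0  2  3
2  3  1  0
3  2  0  2

42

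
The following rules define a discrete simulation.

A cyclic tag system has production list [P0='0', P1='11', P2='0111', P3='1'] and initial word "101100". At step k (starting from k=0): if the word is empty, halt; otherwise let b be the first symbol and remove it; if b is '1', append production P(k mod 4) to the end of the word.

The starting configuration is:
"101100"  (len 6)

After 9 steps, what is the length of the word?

step 0: "101100"  (len 6)
step 1: "011000"  (len 6)
step 2: "11000"  (len 5)
step 3: "10000111"  (len 8)
step 4: "00001111"  (len 8)
step 5: "0001111"  (len 7)
step 6: "001111"  (len 6)
step 7: "01111"  (len 5)
step 8: "1111"  (len 4)
step 9: "1110"  (len 4)

4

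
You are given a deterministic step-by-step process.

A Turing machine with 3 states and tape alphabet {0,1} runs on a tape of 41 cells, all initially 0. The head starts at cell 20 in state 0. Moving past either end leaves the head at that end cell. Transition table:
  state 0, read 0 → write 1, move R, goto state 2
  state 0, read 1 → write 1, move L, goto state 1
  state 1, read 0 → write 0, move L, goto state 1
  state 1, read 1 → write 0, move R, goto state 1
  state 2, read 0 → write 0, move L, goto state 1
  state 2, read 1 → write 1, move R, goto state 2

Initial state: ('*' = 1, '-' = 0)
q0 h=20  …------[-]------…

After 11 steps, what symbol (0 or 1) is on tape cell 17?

0

gen 0: q0 h=20  …------[-]------…
gen 1: q2 h=21  …-----*[-]------…
gen 2: q1 h=20  …------[*]------…
gen 3: q1 h=21  …------[-]------…
gen 4: q1 h=20  …------[-]------…
gen 5: q1 h=19  …------[-]------…
gen 6: q1 h=18  …------[-]------…
gen 7: q1 h=17  …------[-]------…
gen 8: q1 h=16  …------[-]------…
gen 9: q1 h=15  …------[-]------…
gen 10: q1 h=14  …------[-]------…
gen 11: q1 h=13  …------[-]------…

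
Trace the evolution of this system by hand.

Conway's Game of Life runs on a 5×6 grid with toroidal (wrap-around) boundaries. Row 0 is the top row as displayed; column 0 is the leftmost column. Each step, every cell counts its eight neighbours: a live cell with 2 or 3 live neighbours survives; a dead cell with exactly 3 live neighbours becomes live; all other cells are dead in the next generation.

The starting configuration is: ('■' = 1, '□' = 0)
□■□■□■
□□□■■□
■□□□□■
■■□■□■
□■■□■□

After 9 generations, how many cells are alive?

6

t=0: □■□■□■
□□□■■□
■□□□□■
■■□■□■
□■■□■□
t=1: ■■□□□■
□□■■□□
□■■■□□
□□□■□□
□□□□□□
t=2: ■■■□□□
□□□■■□
□■□□■□
□□□■□□
■□□□□□
t=3: ■■■■□■
■□□■■■
□□■□■□
□□□□□□
■□■□□□
t=4: □□□□□□
□□□□□□
□□□□■□
□■□■□□
■□■■□■
t=5: □□□□□□
□□□□□□
□□□□□□
■■□■□■
■■■■■□
t=6: □■■■□□
□□□□□□
■□□□□□
□□□■□■
□□□■■□
t=7: □□■■■□
□■■□□□
□□□□□□
□□□■□■
□□□□□□
t=8: □■■■□□
□■■□□□
□□■□□□
□□□□□□
□□■□□□
t=9: □□□■□□
□□□□□□
□■■□□□
□□□□□□
□■■■□□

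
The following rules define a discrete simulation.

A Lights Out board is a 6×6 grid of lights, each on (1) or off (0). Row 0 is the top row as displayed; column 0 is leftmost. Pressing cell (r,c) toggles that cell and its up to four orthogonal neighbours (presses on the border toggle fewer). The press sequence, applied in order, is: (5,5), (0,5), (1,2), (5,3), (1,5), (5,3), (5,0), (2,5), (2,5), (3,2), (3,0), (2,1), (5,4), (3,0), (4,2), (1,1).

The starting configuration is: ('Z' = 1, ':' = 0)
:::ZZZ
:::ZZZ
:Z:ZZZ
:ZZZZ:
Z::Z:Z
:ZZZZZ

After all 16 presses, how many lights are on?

20

[0] :::ZZZ
:::ZZZ
:Z:ZZZ
:ZZZZ:
Z::Z:Z
:ZZZZZ
[1] :::ZZZ
:::ZZZ
:Z:ZZZ
:ZZZZ:
Z::Z::
:ZZZ::
[2] :::Z::
:::ZZ:
:Z:ZZZ
:ZZZZ:
Z::Z::
:ZZZ::
[3] ::ZZ::
:ZZ:Z:
:ZZZZZ
:ZZZZ:
Z::Z::
:ZZZ::
[4] ::ZZ::
:ZZ:Z:
:ZZZZZ
:ZZZZ:
Z:::::
:Z::Z:
[5] ::ZZ:Z
:ZZ::Z
:ZZZZ:
:ZZZZ:
Z:::::
:Z::Z:
[6] ::ZZ:Z
:ZZ::Z
:ZZZZ:
:ZZZZ:
Z::Z::
:ZZZ::
[7] ::ZZ:Z
:ZZ::Z
:ZZZZ:
:ZZZZ:
:::Z::
Z:ZZ::
[8] ::ZZ:Z
:ZZ:::
:ZZZ:Z
:ZZZZZ
:::Z::
Z:ZZ::
[9] ::ZZ:Z
:ZZ::Z
:ZZZZ:
:ZZZZ:
:::Z::
Z:ZZ::
[10] ::ZZ:Z
:ZZ::Z
:Z:ZZ:
::::Z:
::ZZ::
Z:ZZ::
[11] ::ZZ:Z
:ZZ::Z
ZZ:ZZ:
ZZ::Z:
Z:ZZ::
Z:ZZ::
[12] ::ZZ:Z
::Z::Z
::ZZZ:
Z:::Z:
Z:ZZ::
Z:ZZ::
[13] ::ZZ:Z
::Z::Z
::ZZZ:
Z:::Z:
Z:ZZZ:
Z:Z:ZZ
[14] ::ZZ:Z
::Z::Z
Z:ZZZ:
:Z::Z:
::ZZZ:
Z:Z:ZZ
[15] ::ZZ:Z
::Z::Z
Z:ZZZ:
:ZZ:Z:
:Z::Z:
Z:::ZZ
[16] :ZZZ:Z
ZZ:::Z
ZZZZZ:
:ZZ:Z:
:Z::Z:
Z:::ZZ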